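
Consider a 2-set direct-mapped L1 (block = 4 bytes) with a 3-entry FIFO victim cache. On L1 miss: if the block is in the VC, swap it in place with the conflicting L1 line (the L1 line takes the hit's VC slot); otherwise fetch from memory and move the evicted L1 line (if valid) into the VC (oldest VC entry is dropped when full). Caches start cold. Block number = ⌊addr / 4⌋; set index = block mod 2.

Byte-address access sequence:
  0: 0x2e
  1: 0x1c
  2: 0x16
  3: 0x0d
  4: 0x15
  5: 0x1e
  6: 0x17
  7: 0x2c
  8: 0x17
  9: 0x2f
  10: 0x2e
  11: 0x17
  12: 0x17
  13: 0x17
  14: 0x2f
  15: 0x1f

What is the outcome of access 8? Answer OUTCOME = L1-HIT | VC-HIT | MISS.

#0 0x2e→b11/s1 MISS; vc=[]
#1 0x1c→b7/s1 MISS; vc=[11]
#2 0x16→b5/s1 MISS; vc=[11,7]
#3 0xd→b3/s1 MISS; vc=[11,7,5]
#4 0x15→b5/s1 VC-HIT; vc=[11,7,3]
#5 0x1e→b7/s1 VC-HIT; vc=[11,5,3]
#6 0x17→b5/s1 VC-HIT; vc=[11,7,3]
#7 0x2c→b11/s1 VC-HIT; vc=[5,7,3]
#8 0x17→b5/s1 VC-HIT; vc=[11,7,3]
#9 0x2f→b11/s1 VC-HIT; vc=[5,7,3]
#10 0x2e→b11/s1 L1-HIT; vc=[5,7,3]
#11 0x17→b5/s1 VC-HIT; vc=[11,7,3]
#12 0x17→b5/s1 L1-HIT; vc=[11,7,3]
#13 0x17→b5/s1 L1-HIT; vc=[11,7,3]
#14 0x2f→b11/s1 VC-HIT; vc=[5,7,3]
#15 0x1f→b7/s1 VC-HIT; vc=[5,11,3]

OUTCOME = VC-HIT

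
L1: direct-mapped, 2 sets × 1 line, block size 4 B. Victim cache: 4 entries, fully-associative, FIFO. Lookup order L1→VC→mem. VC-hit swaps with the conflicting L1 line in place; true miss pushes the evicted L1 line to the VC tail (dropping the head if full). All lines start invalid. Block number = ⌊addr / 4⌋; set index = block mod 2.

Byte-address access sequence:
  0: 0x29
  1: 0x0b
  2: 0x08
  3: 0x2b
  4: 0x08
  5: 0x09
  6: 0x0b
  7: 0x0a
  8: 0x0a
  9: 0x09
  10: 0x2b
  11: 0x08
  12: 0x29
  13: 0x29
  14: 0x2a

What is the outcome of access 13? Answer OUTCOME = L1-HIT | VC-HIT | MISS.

#0 0x29→b10/s0 MISS; vc=[]
#1 0xb→b2/s0 MISS; vc=[10]
#2 0x8→b2/s0 L1-HIT; vc=[10]
#3 0x2b→b10/s0 VC-HIT; vc=[2]
#4 0x8→b2/s0 VC-HIT; vc=[10]
#5 0x9→b2/s0 L1-HIT; vc=[10]
#6 0xb→b2/s0 L1-HIT; vc=[10]
#7 0xa→b2/s0 L1-HIT; vc=[10]
#8 0xa→b2/s0 L1-HIT; vc=[10]
#9 0x9→b2/s0 L1-HIT; vc=[10]
#10 0x2b→b10/s0 VC-HIT; vc=[2]
#11 0x8→b2/s0 VC-HIT; vc=[10]
#12 0x29→b10/s0 VC-HIT; vc=[2]
#13 0x29→b10/s0 L1-HIT; vc=[2]
#14 0x2a→b10/s0 L1-HIT; vc=[2]

OUTCOME = L1-HIT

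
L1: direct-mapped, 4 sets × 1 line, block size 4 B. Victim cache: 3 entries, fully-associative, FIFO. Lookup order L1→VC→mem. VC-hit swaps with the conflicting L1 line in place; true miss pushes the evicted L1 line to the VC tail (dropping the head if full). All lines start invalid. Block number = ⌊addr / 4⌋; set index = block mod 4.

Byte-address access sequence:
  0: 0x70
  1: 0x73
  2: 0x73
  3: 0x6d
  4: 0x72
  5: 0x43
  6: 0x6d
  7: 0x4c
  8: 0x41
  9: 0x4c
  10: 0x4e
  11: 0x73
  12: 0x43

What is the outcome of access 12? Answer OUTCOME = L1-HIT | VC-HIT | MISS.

0: 0x70 (blk 28, set 0) → MISS  vc=[]
1: 0x73 (blk 28, set 0) → L1-HIT  vc=[]
2: 0x73 (blk 28, set 0) → L1-HIT  vc=[]
3: 0x6d (blk 27, set 3) → MISS  vc=[]
4: 0x72 (blk 28, set 0) → L1-HIT  vc=[]
5: 0x43 (blk 16, set 0) → MISS  vc=[28]
6: 0x6d (blk 27, set 3) → L1-HIT  vc=[28]
7: 0x4c (blk 19, set 3) → MISS  vc=[28, 27]
8: 0x41 (blk 16, set 0) → L1-HIT  vc=[28, 27]
9: 0x4c (blk 19, set 3) → L1-HIT  vc=[28, 27]
10: 0x4e (blk 19, set 3) → L1-HIT  vc=[28, 27]
11: 0x73 (blk 28, set 0) → VC-HIT  vc=[16, 27]
12: 0x43 (blk 16, set 0) → VC-HIT  vc=[28, 27]

OUTCOME = VC-HIT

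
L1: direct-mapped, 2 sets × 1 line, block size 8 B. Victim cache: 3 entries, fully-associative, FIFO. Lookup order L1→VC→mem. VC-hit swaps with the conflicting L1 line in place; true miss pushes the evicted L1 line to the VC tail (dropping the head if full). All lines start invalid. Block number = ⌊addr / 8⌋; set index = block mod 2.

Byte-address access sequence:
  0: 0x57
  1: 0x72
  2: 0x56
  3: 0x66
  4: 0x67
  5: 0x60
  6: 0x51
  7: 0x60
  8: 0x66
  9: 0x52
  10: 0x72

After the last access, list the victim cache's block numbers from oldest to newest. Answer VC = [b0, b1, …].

VC = [10, 12]

0: 0x57 (blk 10, set 0) → MISS  vc=[]
1: 0x72 (blk 14, set 0) → MISS  vc=[10]
2: 0x56 (blk 10, set 0) → VC-HIT  vc=[14]
3: 0x66 (blk 12, set 0) → MISS  vc=[14, 10]
4: 0x67 (blk 12, set 0) → L1-HIT  vc=[14, 10]
5: 0x60 (blk 12, set 0) → L1-HIT  vc=[14, 10]
6: 0x51 (blk 10, set 0) → VC-HIT  vc=[14, 12]
7: 0x60 (blk 12, set 0) → VC-HIT  vc=[14, 10]
8: 0x66 (blk 12, set 0) → L1-HIT  vc=[14, 10]
9: 0x52 (blk 10, set 0) → VC-HIT  vc=[14, 12]
10: 0x72 (blk 14, set 0) → VC-HIT  vc=[10, 12]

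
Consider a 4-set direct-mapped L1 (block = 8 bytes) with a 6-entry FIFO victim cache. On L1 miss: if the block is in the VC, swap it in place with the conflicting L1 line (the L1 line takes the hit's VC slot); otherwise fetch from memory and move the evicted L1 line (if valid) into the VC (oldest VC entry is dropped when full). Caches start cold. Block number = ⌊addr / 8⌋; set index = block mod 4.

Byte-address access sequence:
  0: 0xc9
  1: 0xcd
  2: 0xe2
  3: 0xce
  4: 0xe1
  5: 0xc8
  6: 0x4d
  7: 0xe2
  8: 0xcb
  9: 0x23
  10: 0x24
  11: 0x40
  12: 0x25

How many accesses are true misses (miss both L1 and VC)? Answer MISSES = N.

0: 0xc9 (blk 25, set 1) → MISS  vc=[]
1: 0xcd (blk 25, set 1) → L1-HIT  vc=[]
2: 0xe2 (blk 28, set 0) → MISS  vc=[]
3: 0xce (blk 25, set 1) → L1-HIT  vc=[]
4: 0xe1 (blk 28, set 0) → L1-HIT  vc=[]
5: 0xc8 (blk 25, set 1) → L1-HIT  vc=[]
6: 0x4d (blk 9, set 1) → MISS  vc=[25]
7: 0xe2 (blk 28, set 0) → L1-HIT  vc=[25]
8: 0xcb (blk 25, set 1) → VC-HIT  vc=[9]
9: 0x23 (blk 4, set 0) → MISS  vc=[9, 28]
10: 0x24 (blk 4, set 0) → L1-HIT  vc=[9, 28]
11: 0x40 (blk 8, set 0) → MISS  vc=[9, 28, 4]
12: 0x25 (blk 4, set 0) → VC-HIT  vc=[9, 28, 8]

MISSES = 5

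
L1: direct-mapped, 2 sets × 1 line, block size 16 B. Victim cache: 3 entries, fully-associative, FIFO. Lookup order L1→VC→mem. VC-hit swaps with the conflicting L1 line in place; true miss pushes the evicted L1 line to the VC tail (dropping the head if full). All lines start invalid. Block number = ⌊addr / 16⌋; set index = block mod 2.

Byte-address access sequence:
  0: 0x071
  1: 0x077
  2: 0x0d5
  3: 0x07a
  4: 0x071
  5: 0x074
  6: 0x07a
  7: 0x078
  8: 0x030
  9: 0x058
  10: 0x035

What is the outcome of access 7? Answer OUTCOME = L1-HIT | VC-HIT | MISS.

OUTCOME = L1-HIT

#0 0x71→b7/s1 MISS; vc=[]
#1 0x77→b7/s1 L1-HIT; vc=[]
#2 0xd5→b13/s1 MISS; vc=[7]
#3 0x7a→b7/s1 VC-HIT; vc=[13]
#4 0x71→b7/s1 L1-HIT; vc=[13]
#5 0x74→b7/s1 L1-HIT; vc=[13]
#6 0x7a→b7/s1 L1-HIT; vc=[13]
#7 0x78→b7/s1 L1-HIT; vc=[13]
#8 0x30→b3/s1 MISS; vc=[13,7]
#9 0x58→b5/s1 MISS; vc=[13,7,3]
#10 0x35→b3/s1 VC-HIT; vc=[13,7,5]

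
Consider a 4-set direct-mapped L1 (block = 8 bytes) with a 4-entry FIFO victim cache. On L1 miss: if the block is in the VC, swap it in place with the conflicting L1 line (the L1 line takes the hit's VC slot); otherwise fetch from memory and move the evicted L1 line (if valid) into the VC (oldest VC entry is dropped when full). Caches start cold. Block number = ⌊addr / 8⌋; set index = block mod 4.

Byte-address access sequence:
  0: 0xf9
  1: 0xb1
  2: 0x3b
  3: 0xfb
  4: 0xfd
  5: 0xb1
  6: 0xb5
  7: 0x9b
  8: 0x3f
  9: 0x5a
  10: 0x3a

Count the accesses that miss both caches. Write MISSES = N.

0: 0xf9 (blk 31, set 3) → MISS  vc=[]
1: 0xb1 (blk 22, set 2) → MISS  vc=[]
2: 0x3b (blk 7, set 3) → MISS  vc=[31]
3: 0xfb (blk 31, set 3) → VC-HIT  vc=[7]
4: 0xfd (blk 31, set 3) → L1-HIT  vc=[7]
5: 0xb1 (blk 22, set 2) → L1-HIT  vc=[7]
6: 0xb5 (blk 22, set 2) → L1-HIT  vc=[7]
7: 0x9b (blk 19, set 3) → MISS  vc=[7, 31]
8: 0x3f (blk 7, set 3) → VC-HIT  vc=[19, 31]
9: 0x5a (blk 11, set 3) → MISS  vc=[19, 31, 7]
10: 0x3a (blk 7, set 3) → VC-HIT  vc=[19, 31, 11]

MISSES = 5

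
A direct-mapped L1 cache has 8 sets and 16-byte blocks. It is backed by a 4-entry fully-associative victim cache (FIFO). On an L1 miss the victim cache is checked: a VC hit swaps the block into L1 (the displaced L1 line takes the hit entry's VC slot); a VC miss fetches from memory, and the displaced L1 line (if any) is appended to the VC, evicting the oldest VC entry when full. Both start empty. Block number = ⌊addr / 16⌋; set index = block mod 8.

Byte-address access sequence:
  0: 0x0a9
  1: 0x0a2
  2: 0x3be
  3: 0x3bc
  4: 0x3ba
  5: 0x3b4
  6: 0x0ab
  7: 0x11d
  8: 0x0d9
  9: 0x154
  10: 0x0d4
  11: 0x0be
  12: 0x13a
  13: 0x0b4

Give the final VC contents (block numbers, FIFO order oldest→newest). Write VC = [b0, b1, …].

#0 0xa9→b10/s2 MISS; vc=[]
#1 0xa2→b10/s2 L1-HIT; vc=[]
#2 0x3be→b59/s3 MISS; vc=[]
#3 0x3bc→b59/s3 L1-HIT; vc=[]
#4 0x3ba→b59/s3 L1-HIT; vc=[]
#5 0x3b4→b59/s3 L1-HIT; vc=[]
#6 0xab→b10/s2 L1-HIT; vc=[]
#7 0x11d→b17/s1 MISS; vc=[]
#8 0xd9→b13/s5 MISS; vc=[]
#9 0x154→b21/s5 MISS; vc=[13]
#10 0xd4→b13/s5 VC-HIT; vc=[21]
#11 0xbe→b11/s3 MISS; vc=[21,59]
#12 0x13a→b19/s3 MISS; vc=[21,59,11]
#13 0xb4→b11/s3 VC-HIT; vc=[21,59,19]

VC = [21, 59, 19]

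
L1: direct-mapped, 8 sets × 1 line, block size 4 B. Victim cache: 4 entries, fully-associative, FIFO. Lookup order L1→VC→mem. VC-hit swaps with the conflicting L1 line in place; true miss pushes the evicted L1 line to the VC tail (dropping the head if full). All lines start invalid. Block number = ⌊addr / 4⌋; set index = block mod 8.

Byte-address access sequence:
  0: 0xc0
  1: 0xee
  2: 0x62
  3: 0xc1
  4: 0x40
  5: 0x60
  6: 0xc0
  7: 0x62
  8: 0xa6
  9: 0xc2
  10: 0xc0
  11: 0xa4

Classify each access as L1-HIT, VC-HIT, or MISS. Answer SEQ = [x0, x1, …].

SEQ = [MISS, MISS, MISS, VC-HIT, MISS, VC-HIT, VC-HIT, VC-HIT, MISS, VC-HIT, L1-HIT, L1-HIT]

#0 0xc0→b48/s0 MISS; vc=[]
#1 0xee→b59/s3 MISS; vc=[]
#2 0x62→b24/s0 MISS; vc=[48]
#3 0xc1→b48/s0 VC-HIT; vc=[24]
#4 0x40→b16/s0 MISS; vc=[24,48]
#5 0x60→b24/s0 VC-HIT; vc=[16,48]
#6 0xc0→b48/s0 VC-HIT; vc=[16,24]
#7 0x62→b24/s0 VC-HIT; vc=[16,48]
#8 0xa6→b41/s1 MISS; vc=[16,48]
#9 0xc2→b48/s0 VC-HIT; vc=[16,24]
#10 0xc0→b48/s0 L1-HIT; vc=[16,24]
#11 0xa4→b41/s1 L1-HIT; vc=[16,24]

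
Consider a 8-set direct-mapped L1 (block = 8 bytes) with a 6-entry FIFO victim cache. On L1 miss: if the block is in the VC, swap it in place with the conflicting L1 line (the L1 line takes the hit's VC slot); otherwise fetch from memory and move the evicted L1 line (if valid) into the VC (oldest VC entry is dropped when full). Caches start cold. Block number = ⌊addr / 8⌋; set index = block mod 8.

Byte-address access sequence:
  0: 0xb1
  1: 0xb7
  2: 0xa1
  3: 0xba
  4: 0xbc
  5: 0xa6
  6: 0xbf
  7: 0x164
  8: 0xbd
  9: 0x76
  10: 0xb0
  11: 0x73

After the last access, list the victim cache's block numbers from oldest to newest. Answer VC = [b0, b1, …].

#0 0xb1→b22/s6 MISS; vc=[]
#1 0xb7→b22/s6 L1-HIT; vc=[]
#2 0xa1→b20/s4 MISS; vc=[]
#3 0xba→b23/s7 MISS; vc=[]
#4 0xbc→b23/s7 L1-HIT; vc=[]
#5 0xa6→b20/s4 L1-HIT; vc=[]
#6 0xbf→b23/s7 L1-HIT; vc=[]
#7 0x164→b44/s4 MISS; vc=[20]
#8 0xbd→b23/s7 L1-HIT; vc=[20]
#9 0x76→b14/s6 MISS; vc=[20,22]
#10 0xb0→b22/s6 VC-HIT; vc=[20,14]
#11 0x73→b14/s6 VC-HIT; vc=[20,22]

VC = [20, 22]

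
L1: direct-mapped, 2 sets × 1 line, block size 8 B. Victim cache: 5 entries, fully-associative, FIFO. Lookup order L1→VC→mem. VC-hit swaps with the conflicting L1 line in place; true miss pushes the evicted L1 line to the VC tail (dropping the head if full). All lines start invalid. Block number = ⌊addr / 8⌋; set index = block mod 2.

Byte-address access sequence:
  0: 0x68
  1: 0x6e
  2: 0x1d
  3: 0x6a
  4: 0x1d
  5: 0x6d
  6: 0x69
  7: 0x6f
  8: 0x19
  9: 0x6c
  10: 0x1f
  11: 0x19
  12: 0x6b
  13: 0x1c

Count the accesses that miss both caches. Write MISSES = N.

MISSES = 2

  [0] addr=0x68 blk=13 s=1: MISS | VC []
  [1] addr=0x6e blk=13 s=1: L1-HIT | VC []
  [2] addr=0x1d blk=3 s=1: MISS | VC [13]
  [3] addr=0x6a blk=13 s=1: VC-HIT | VC [3]
  [4] addr=0x1d blk=3 s=1: VC-HIT | VC [13]
  [5] addr=0x6d blk=13 s=1: VC-HIT | VC [3]
  [6] addr=0x69 blk=13 s=1: L1-HIT | VC [3]
  [7] addr=0x6f blk=13 s=1: L1-HIT | VC [3]
  [8] addr=0x19 blk=3 s=1: VC-HIT | VC [13]
  [9] addr=0x6c blk=13 s=1: VC-HIT | VC [3]
  [10] addr=0x1f blk=3 s=1: VC-HIT | VC [13]
  [11] addr=0x19 blk=3 s=1: L1-HIT | VC [13]
  [12] addr=0x6b blk=13 s=1: VC-HIT | VC [3]
  [13] addr=0x1c blk=3 s=1: VC-HIT | VC [13]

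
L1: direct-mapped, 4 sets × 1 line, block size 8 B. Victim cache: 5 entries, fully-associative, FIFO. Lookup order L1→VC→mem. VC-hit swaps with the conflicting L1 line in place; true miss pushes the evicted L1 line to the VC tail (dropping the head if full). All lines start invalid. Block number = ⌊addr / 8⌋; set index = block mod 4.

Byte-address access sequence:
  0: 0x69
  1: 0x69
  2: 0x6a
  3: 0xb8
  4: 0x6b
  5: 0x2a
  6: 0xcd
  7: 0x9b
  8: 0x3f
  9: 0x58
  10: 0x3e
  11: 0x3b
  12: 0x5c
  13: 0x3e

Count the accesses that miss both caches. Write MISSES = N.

0: 0x69 (blk 13, set 1) → MISS  vc=[]
1: 0x69 (blk 13, set 1) → L1-HIT  vc=[]
2: 0x6a (blk 13, set 1) → L1-HIT  vc=[]
3: 0xb8 (blk 23, set 3) → MISS  vc=[]
4: 0x6b (blk 13, set 1) → L1-HIT  vc=[]
5: 0x2a (blk 5, set 1) → MISS  vc=[13]
6: 0xcd (blk 25, set 1) → MISS  vc=[13, 5]
7: 0x9b (blk 19, set 3) → MISS  vc=[13, 5, 23]
8: 0x3f (blk 7, set 3) → MISS  vc=[13, 5, 23, 19]
9: 0x58 (blk 11, set 3) → MISS  vc=[13, 5, 23, 19, 7]
10: 0x3e (blk 7, set 3) → VC-HIT  vc=[13, 5, 23, 19, 11]
11: 0x3b (blk 7, set 3) → L1-HIT  vc=[13, 5, 23, 19, 11]
12: 0x5c (blk 11, set 3) → VC-HIT  vc=[13, 5, 23, 19, 7]
13: 0x3e (blk 7, set 3) → VC-HIT  vc=[13, 5, 23, 19, 11]

MISSES = 7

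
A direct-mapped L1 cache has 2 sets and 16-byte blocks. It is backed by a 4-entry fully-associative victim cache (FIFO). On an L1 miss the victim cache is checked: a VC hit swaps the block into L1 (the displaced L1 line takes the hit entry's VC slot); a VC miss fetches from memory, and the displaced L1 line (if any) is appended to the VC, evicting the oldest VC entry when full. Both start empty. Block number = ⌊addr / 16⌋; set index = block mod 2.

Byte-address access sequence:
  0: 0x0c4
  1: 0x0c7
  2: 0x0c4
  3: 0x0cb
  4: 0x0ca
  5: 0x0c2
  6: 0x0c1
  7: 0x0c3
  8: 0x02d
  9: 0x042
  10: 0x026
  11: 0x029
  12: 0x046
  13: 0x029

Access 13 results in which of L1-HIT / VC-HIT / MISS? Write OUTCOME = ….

OUTCOME = VC-HIT

0: 0xc4 (blk 12, set 0) → MISS  vc=[]
1: 0xc7 (blk 12, set 0) → L1-HIT  vc=[]
2: 0xc4 (blk 12, set 0) → L1-HIT  vc=[]
3: 0xcb (blk 12, set 0) → L1-HIT  vc=[]
4: 0xca (blk 12, set 0) → L1-HIT  vc=[]
5: 0xc2 (blk 12, set 0) → L1-HIT  vc=[]
6: 0xc1 (blk 12, set 0) → L1-HIT  vc=[]
7: 0xc3 (blk 12, set 0) → L1-HIT  vc=[]
8: 0x2d (blk 2, set 0) → MISS  vc=[12]
9: 0x42 (blk 4, set 0) → MISS  vc=[12, 2]
10: 0x26 (blk 2, set 0) → VC-HIT  vc=[12, 4]
11: 0x29 (blk 2, set 0) → L1-HIT  vc=[12, 4]
12: 0x46 (blk 4, set 0) → VC-HIT  vc=[12, 2]
13: 0x29 (blk 2, set 0) → VC-HIT  vc=[12, 4]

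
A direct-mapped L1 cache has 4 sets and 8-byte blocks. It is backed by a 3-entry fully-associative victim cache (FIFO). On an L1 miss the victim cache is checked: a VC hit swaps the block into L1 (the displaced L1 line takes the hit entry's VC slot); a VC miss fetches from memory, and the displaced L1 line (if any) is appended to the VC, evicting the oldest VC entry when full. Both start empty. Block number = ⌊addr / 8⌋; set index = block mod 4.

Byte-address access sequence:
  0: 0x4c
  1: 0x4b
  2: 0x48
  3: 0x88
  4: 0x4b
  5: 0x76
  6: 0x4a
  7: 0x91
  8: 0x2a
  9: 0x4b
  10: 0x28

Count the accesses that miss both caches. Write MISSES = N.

#0 0x4c→b9/s1 MISS; vc=[]
#1 0x4b→b9/s1 L1-HIT; vc=[]
#2 0x48→b9/s1 L1-HIT; vc=[]
#3 0x88→b17/s1 MISS; vc=[9]
#4 0x4b→b9/s1 VC-HIT; vc=[17]
#5 0x76→b14/s2 MISS; vc=[17]
#6 0x4a→b9/s1 L1-HIT; vc=[17]
#7 0x91→b18/s2 MISS; vc=[17,14]
#8 0x2a→b5/s1 MISS; vc=[17,14,9]
#9 0x4b→b9/s1 VC-HIT; vc=[17,14,5]
#10 0x28→b5/s1 VC-HIT; vc=[17,14,9]

MISSES = 5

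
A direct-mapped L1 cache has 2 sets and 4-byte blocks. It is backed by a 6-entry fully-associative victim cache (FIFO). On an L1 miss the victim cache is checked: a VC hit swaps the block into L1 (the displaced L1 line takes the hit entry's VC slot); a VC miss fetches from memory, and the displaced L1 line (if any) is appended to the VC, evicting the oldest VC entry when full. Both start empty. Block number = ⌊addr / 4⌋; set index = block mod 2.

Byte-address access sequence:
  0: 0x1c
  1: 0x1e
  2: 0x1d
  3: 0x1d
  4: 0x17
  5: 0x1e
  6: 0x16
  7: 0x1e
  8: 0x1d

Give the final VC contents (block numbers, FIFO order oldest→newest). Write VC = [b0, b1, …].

  [0] addr=0x1c blk=7 s=1: MISS | VC []
  [1] addr=0x1e blk=7 s=1: L1-HIT | VC []
  [2] addr=0x1d blk=7 s=1: L1-HIT | VC []
  [3] addr=0x1d blk=7 s=1: L1-HIT | VC []
  [4] addr=0x17 blk=5 s=1: MISS | VC [7]
  [5] addr=0x1e blk=7 s=1: VC-HIT | VC [5]
  [6] addr=0x16 blk=5 s=1: VC-HIT | VC [7]
  [7] addr=0x1e blk=7 s=1: VC-HIT | VC [5]
  [8] addr=0x1d blk=7 s=1: L1-HIT | VC [5]

VC = [5]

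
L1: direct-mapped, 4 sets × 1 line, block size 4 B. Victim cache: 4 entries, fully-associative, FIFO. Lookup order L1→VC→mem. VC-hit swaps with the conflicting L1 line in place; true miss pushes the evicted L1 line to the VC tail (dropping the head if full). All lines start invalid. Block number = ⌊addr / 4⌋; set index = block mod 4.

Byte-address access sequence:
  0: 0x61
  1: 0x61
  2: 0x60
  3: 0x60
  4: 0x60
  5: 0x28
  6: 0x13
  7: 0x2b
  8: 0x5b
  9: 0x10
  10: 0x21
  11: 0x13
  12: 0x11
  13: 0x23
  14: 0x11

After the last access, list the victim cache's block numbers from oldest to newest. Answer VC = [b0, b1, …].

VC = [24, 10, 8]

#0 0x61→b24/s0 MISS; vc=[]
#1 0x61→b24/s0 L1-HIT; vc=[]
#2 0x60→b24/s0 L1-HIT; vc=[]
#3 0x60→b24/s0 L1-HIT; vc=[]
#4 0x60→b24/s0 L1-HIT; vc=[]
#5 0x28→b10/s2 MISS; vc=[]
#6 0x13→b4/s0 MISS; vc=[24]
#7 0x2b→b10/s2 L1-HIT; vc=[24]
#8 0x5b→b22/s2 MISS; vc=[24,10]
#9 0x10→b4/s0 L1-HIT; vc=[24,10]
#10 0x21→b8/s0 MISS; vc=[24,10,4]
#11 0x13→b4/s0 VC-HIT; vc=[24,10,8]
#12 0x11→b4/s0 L1-HIT; vc=[24,10,8]
#13 0x23→b8/s0 VC-HIT; vc=[24,10,4]
#14 0x11→b4/s0 VC-HIT; vc=[24,10,8]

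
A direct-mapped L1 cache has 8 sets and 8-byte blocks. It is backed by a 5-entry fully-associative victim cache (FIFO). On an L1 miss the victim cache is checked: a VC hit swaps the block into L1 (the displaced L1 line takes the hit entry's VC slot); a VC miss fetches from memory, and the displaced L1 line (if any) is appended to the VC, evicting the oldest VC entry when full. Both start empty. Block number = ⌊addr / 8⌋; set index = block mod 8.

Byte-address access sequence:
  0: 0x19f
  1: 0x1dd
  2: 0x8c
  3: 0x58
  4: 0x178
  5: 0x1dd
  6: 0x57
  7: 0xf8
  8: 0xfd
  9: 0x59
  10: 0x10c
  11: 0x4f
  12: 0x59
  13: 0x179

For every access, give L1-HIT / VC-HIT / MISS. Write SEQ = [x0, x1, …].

#0 0x19f→b51/s3 MISS; vc=[]
#1 0x1dd→b59/s3 MISS; vc=[51]
#2 0x8c→b17/s1 MISS; vc=[51]
#3 0x58→b11/s3 MISS; vc=[51,59]
#4 0x178→b47/s7 MISS; vc=[51,59]
#5 0x1dd→b59/s3 VC-HIT; vc=[51,11]
#6 0x57→b10/s2 MISS; vc=[51,11]
#7 0xf8→b31/s7 MISS; vc=[51,11,47]
#8 0xfd→b31/s7 L1-HIT; vc=[51,11,47]
#9 0x59→b11/s3 VC-HIT; vc=[51,59,47]
#10 0x10c→b33/s1 MISS; vc=[51,59,47,17]
#11 0x4f→b9/s1 MISS; vc=[51,59,47,17,33]
#12 0x59→b11/s3 L1-HIT; vc=[51,59,47,17,33]
#13 0x179→b47/s7 VC-HIT; vc=[51,59,31,17,33]

SEQ = [MISS, MISS, MISS, MISS, MISS, VC-HIT, MISS, MISS, L1-HIT, VC-HIT, MISS, MISS, L1-HIT, VC-HIT]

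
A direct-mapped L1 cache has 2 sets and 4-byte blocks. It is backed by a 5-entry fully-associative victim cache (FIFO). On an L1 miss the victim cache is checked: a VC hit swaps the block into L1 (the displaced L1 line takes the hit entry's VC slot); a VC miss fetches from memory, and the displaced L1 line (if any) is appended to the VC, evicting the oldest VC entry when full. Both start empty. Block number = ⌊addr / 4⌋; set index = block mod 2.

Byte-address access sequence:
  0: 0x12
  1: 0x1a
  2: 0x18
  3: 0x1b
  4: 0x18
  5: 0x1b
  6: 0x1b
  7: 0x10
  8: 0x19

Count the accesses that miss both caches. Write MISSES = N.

MISSES = 2

#0 0x12→b4/s0 MISS; vc=[]
#1 0x1a→b6/s0 MISS; vc=[4]
#2 0x18→b6/s0 L1-HIT; vc=[4]
#3 0x1b→b6/s0 L1-HIT; vc=[4]
#4 0x18→b6/s0 L1-HIT; vc=[4]
#5 0x1b→b6/s0 L1-HIT; vc=[4]
#6 0x1b→b6/s0 L1-HIT; vc=[4]
#7 0x10→b4/s0 VC-HIT; vc=[6]
#8 0x19→b6/s0 VC-HIT; vc=[4]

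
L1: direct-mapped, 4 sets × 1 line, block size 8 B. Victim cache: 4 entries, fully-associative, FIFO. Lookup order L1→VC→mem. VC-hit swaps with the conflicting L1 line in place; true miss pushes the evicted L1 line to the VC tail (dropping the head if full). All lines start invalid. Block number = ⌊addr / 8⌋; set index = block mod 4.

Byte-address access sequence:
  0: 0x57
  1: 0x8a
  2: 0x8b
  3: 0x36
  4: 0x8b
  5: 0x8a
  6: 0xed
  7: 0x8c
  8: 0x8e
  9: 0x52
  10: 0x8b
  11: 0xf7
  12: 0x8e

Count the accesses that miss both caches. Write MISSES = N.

#0 0x57→b10/s2 MISS; vc=[]
#1 0x8a→b17/s1 MISS; vc=[]
#2 0x8b→b17/s1 L1-HIT; vc=[]
#3 0x36→b6/s2 MISS; vc=[10]
#4 0x8b→b17/s1 L1-HIT; vc=[10]
#5 0x8a→b17/s1 L1-HIT; vc=[10]
#6 0xed→b29/s1 MISS; vc=[10,17]
#7 0x8c→b17/s1 VC-HIT; vc=[10,29]
#8 0x8e→b17/s1 L1-HIT; vc=[10,29]
#9 0x52→b10/s2 VC-HIT; vc=[6,29]
#10 0x8b→b17/s1 L1-HIT; vc=[6,29]
#11 0xf7→b30/s2 MISS; vc=[6,29,10]
#12 0x8e→b17/s1 L1-HIT; vc=[6,29,10]

MISSES = 5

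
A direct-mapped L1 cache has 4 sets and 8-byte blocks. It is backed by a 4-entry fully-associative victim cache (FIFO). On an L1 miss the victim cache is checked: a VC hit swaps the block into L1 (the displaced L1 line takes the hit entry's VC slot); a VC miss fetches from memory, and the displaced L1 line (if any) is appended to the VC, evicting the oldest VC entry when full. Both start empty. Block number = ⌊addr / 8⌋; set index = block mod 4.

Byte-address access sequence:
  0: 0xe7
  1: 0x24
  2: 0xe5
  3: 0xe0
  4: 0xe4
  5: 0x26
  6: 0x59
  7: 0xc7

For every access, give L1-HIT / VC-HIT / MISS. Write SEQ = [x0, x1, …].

SEQ = [MISS, MISS, VC-HIT, L1-HIT, L1-HIT, VC-HIT, MISS, MISS]

  [0] addr=0xe7 blk=28 s=0: MISS | VC []
  [1] addr=0x24 blk=4 s=0: MISS | VC [28]
  [2] addr=0xe5 blk=28 s=0: VC-HIT | VC [4]
  [3] addr=0xe0 blk=28 s=0: L1-HIT | VC [4]
  [4] addr=0xe4 blk=28 s=0: L1-HIT | VC [4]
  [5] addr=0x26 blk=4 s=0: VC-HIT | VC [28]
  [6] addr=0x59 blk=11 s=3: MISS | VC [28]
  [7] addr=0xc7 blk=24 s=0: MISS | VC [28, 4]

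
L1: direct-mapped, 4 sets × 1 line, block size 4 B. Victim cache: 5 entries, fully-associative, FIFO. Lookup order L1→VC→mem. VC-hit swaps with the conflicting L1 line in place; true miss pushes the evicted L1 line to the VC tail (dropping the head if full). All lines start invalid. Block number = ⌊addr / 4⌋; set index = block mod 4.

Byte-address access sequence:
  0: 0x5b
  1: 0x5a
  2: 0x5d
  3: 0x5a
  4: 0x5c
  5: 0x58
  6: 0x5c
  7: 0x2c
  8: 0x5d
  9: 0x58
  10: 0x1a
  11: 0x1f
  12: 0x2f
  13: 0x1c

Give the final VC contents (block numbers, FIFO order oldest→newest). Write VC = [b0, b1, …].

  [0] addr=0x5b blk=22 s=2: MISS | VC []
  [1] addr=0x5a blk=22 s=2: L1-HIT | VC []
  [2] addr=0x5d blk=23 s=3: MISS | VC []
  [3] addr=0x5a blk=22 s=2: L1-HIT | VC []
  [4] addr=0x5c blk=23 s=3: L1-HIT | VC []
  [5] addr=0x58 blk=22 s=2: L1-HIT | VC []
  [6] addr=0x5c blk=23 s=3: L1-HIT | VC []
  [7] addr=0x2c blk=11 s=3: MISS | VC [23]
  [8] addr=0x5d blk=23 s=3: VC-HIT | VC [11]
  [9] addr=0x58 blk=22 s=2: L1-HIT | VC [11]
  [10] addr=0x1a blk=6 s=2: MISS | VC [11, 22]
  [11] addr=0x1f blk=7 s=3: MISS | VC [11, 22, 23]
  [12] addr=0x2f blk=11 s=3: VC-HIT | VC [7, 22, 23]
  [13] addr=0x1c blk=7 s=3: VC-HIT | VC [11, 22, 23]

VC = [11, 22, 23]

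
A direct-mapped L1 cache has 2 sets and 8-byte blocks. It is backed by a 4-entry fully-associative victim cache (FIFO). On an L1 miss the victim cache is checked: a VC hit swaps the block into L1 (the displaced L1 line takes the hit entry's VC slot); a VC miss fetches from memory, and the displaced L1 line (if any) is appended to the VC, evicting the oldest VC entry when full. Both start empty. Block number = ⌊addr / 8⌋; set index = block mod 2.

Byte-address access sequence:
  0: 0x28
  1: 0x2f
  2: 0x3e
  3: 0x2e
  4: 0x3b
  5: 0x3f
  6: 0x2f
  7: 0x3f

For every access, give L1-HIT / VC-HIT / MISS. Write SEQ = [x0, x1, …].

SEQ = [MISS, L1-HIT, MISS, VC-HIT, VC-HIT, L1-HIT, VC-HIT, VC-HIT]

  [0] addr=0x28 blk=5 s=1: MISS | VC []
  [1] addr=0x2f blk=5 s=1: L1-HIT | VC []
  [2] addr=0x3e blk=7 s=1: MISS | VC [5]
  [3] addr=0x2e blk=5 s=1: VC-HIT | VC [7]
  [4] addr=0x3b blk=7 s=1: VC-HIT | VC [5]
  [5] addr=0x3f blk=7 s=1: L1-HIT | VC [5]
  [6] addr=0x2f blk=5 s=1: VC-HIT | VC [7]
  [7] addr=0x3f blk=7 s=1: VC-HIT | VC [5]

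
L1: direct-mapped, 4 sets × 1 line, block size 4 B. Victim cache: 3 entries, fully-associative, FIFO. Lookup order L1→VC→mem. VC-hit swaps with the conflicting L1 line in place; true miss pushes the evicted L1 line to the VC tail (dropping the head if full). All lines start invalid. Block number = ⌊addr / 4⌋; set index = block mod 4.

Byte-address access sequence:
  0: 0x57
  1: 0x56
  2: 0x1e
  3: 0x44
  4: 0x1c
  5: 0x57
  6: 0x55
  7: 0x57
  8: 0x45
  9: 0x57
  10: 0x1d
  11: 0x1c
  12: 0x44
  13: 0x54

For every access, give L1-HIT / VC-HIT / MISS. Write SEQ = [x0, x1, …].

#0 0x57→b21/s1 MISS; vc=[]
#1 0x56→b21/s1 L1-HIT; vc=[]
#2 0x1e→b7/s3 MISS; vc=[]
#3 0x44→b17/s1 MISS; vc=[21]
#4 0x1c→b7/s3 L1-HIT; vc=[21]
#5 0x57→b21/s1 VC-HIT; vc=[17]
#6 0x55→b21/s1 L1-HIT; vc=[17]
#7 0x57→b21/s1 L1-HIT; vc=[17]
#8 0x45→b17/s1 VC-HIT; vc=[21]
#9 0x57→b21/s1 VC-HIT; vc=[17]
#10 0x1d→b7/s3 L1-HIT; vc=[17]
#11 0x1c→b7/s3 L1-HIT; vc=[17]
#12 0x44→b17/s1 VC-HIT; vc=[21]
#13 0x54→b21/s1 VC-HIT; vc=[17]

SEQ = [MISS, L1-HIT, MISS, MISS, L1-HIT, VC-HIT, L1-HIT, L1-HIT, VC-HIT, VC-HIT, L1-HIT, L1-HIT, VC-HIT, VC-HIT]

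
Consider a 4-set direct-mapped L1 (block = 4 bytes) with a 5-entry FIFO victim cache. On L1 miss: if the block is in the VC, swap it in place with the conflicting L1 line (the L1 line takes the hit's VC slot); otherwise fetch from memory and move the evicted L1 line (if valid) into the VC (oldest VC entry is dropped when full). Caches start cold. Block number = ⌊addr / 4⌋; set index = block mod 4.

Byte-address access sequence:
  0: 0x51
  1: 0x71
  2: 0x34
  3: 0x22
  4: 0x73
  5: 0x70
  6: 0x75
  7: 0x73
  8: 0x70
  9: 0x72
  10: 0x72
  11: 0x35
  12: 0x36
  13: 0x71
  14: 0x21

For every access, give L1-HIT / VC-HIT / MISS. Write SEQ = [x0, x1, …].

SEQ = [MISS, MISS, MISS, MISS, VC-HIT, L1-HIT, MISS, L1-HIT, L1-HIT, L1-HIT, L1-HIT, VC-HIT, L1-HIT, L1-HIT, VC-HIT]

0: 0x51 (blk 20, set 0) → MISS  vc=[]
1: 0x71 (blk 28, set 0) → MISS  vc=[20]
2: 0x34 (blk 13, set 1) → MISS  vc=[20]
3: 0x22 (blk 8, set 0) → MISS  vc=[20, 28]
4: 0x73 (blk 28, set 0) → VC-HIT  vc=[20, 8]
5: 0x70 (blk 28, set 0) → L1-HIT  vc=[20, 8]
6: 0x75 (blk 29, set 1) → MISS  vc=[20, 8, 13]
7: 0x73 (blk 28, set 0) → L1-HIT  vc=[20, 8, 13]
8: 0x70 (blk 28, set 0) → L1-HIT  vc=[20, 8, 13]
9: 0x72 (blk 28, set 0) → L1-HIT  vc=[20, 8, 13]
10: 0x72 (blk 28, set 0) → L1-HIT  vc=[20, 8, 13]
11: 0x35 (blk 13, set 1) → VC-HIT  vc=[20, 8, 29]
12: 0x36 (blk 13, set 1) → L1-HIT  vc=[20, 8, 29]
13: 0x71 (blk 28, set 0) → L1-HIT  vc=[20, 8, 29]
14: 0x21 (blk 8, set 0) → VC-HIT  vc=[20, 28, 29]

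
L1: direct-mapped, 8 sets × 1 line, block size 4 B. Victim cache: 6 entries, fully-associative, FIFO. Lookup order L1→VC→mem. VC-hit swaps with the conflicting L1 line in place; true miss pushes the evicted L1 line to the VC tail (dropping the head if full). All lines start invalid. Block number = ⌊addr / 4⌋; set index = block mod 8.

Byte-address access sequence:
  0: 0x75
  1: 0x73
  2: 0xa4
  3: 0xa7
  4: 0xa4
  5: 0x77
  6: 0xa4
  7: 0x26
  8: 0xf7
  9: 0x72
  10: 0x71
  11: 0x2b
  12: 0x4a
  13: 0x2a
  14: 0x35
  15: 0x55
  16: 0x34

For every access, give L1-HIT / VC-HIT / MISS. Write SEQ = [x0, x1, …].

#0 0x75→b29/s5 MISS; vc=[]
#1 0x73→b28/s4 MISS; vc=[]
#2 0xa4→b41/s1 MISS; vc=[]
#3 0xa7→b41/s1 L1-HIT; vc=[]
#4 0xa4→b41/s1 L1-HIT; vc=[]
#5 0x77→b29/s5 L1-HIT; vc=[]
#6 0xa4→b41/s1 L1-HIT; vc=[]
#7 0x26→b9/s1 MISS; vc=[41]
#8 0xf7→b61/s5 MISS; vc=[41,29]
#9 0x72→b28/s4 L1-HIT; vc=[41,29]
#10 0x71→b28/s4 L1-HIT; vc=[41,29]
#11 0x2b→b10/s2 MISS; vc=[41,29]
#12 0x4a→b18/s2 MISS; vc=[41,29,10]
#13 0x2a→b10/s2 VC-HIT; vc=[41,29,18]
#14 0x35→b13/s5 MISS; vc=[41,29,18,61]
#15 0x55→b21/s5 MISS; vc=[41,29,18,61,13]
#16 0x34→b13/s5 VC-HIT; vc=[41,29,18,61,21]

SEQ = [MISS, MISS, MISS, L1-HIT, L1-HIT, L1-HIT, L1-HIT, MISS, MISS, L1-HIT, L1-HIT, MISS, MISS, VC-HIT, MISS, MISS, VC-HIT]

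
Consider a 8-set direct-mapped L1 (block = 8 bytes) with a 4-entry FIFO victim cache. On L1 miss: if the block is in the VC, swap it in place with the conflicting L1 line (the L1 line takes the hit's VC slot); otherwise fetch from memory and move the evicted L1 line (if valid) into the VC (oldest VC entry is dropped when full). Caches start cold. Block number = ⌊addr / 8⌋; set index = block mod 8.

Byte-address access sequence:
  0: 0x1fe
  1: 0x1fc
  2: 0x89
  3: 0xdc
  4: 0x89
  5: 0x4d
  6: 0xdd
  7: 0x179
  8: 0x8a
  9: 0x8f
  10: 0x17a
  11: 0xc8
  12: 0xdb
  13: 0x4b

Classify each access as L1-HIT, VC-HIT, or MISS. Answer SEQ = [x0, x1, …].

SEQ = [MISS, L1-HIT, MISS, MISS, L1-HIT, MISS, L1-HIT, MISS, VC-HIT, L1-HIT, L1-HIT, MISS, L1-HIT, VC-HIT]

#0 0x1fe→b63/s7 MISS; vc=[]
#1 0x1fc→b63/s7 L1-HIT; vc=[]
#2 0x89→b17/s1 MISS; vc=[]
#3 0xdc→b27/s3 MISS; vc=[]
#4 0x89→b17/s1 L1-HIT; vc=[]
#5 0x4d→b9/s1 MISS; vc=[17]
#6 0xdd→b27/s3 L1-HIT; vc=[17]
#7 0x179→b47/s7 MISS; vc=[17,63]
#8 0x8a→b17/s1 VC-HIT; vc=[9,63]
#9 0x8f→b17/s1 L1-HIT; vc=[9,63]
#10 0x17a→b47/s7 L1-HIT; vc=[9,63]
#11 0xc8→b25/s1 MISS; vc=[9,63,17]
#12 0xdb→b27/s3 L1-HIT; vc=[9,63,17]
#13 0x4b→b9/s1 VC-HIT; vc=[25,63,17]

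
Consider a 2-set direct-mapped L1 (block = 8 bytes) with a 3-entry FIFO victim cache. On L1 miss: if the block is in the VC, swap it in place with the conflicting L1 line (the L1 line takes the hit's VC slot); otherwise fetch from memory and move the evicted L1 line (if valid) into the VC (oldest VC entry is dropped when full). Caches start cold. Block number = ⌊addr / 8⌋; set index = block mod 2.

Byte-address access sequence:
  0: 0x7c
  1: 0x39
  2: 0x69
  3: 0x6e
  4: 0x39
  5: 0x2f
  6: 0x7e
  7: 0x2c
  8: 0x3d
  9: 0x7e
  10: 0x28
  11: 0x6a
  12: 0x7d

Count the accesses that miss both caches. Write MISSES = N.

MISSES = 4

0: 0x7c (blk 15, set 1) → MISS  vc=[]
1: 0x39 (blk 7, set 1) → MISS  vc=[15]
2: 0x69 (blk 13, set 1) → MISS  vc=[15, 7]
3: 0x6e (blk 13, set 1) → L1-HIT  vc=[15, 7]
4: 0x39 (blk 7, set 1) → VC-HIT  vc=[15, 13]
5: 0x2f (blk 5, set 1) → MISS  vc=[15, 13, 7]
6: 0x7e (blk 15, set 1) → VC-HIT  vc=[5, 13, 7]
7: 0x2c (blk 5, set 1) → VC-HIT  vc=[15, 13, 7]
8: 0x3d (blk 7, set 1) → VC-HIT  vc=[15, 13, 5]
9: 0x7e (blk 15, set 1) → VC-HIT  vc=[7, 13, 5]
10: 0x28 (blk 5, set 1) → VC-HIT  vc=[7, 13, 15]
11: 0x6a (blk 13, set 1) → VC-HIT  vc=[7, 5, 15]
12: 0x7d (blk 15, set 1) → VC-HIT  vc=[7, 5, 13]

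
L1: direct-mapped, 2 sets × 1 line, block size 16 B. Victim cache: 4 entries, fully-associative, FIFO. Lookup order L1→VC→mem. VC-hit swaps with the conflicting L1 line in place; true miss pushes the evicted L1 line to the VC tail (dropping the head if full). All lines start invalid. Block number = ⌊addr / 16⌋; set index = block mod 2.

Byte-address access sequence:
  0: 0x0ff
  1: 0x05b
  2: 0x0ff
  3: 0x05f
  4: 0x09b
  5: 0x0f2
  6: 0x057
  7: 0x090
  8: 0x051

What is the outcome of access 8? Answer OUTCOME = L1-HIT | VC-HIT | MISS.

OUTCOME = VC-HIT

  [0] addr=0xff blk=15 s=1: MISS | VC []
  [1] addr=0x5b blk=5 s=1: MISS | VC [15]
  [2] addr=0xff blk=15 s=1: VC-HIT | VC [5]
  [3] addr=0x5f blk=5 s=1: VC-HIT | VC [15]
  [4] addr=0x9b blk=9 s=1: MISS | VC [15, 5]
  [5] addr=0xf2 blk=15 s=1: VC-HIT | VC [9, 5]
  [6] addr=0x57 blk=5 s=1: VC-HIT | VC [9, 15]
  [7] addr=0x90 blk=9 s=1: VC-HIT | VC [5, 15]
  [8] addr=0x51 blk=5 s=1: VC-HIT | VC [9, 15]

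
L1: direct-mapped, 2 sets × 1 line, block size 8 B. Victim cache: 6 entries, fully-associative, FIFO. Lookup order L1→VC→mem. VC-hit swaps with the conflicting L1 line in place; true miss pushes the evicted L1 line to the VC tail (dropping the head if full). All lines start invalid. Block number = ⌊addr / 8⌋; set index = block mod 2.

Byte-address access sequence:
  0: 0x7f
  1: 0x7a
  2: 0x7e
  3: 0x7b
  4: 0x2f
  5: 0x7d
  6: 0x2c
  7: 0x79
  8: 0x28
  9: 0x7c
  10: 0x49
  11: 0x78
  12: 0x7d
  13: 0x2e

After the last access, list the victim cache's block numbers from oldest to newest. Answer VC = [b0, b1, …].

VC = [15, 9]

0: 0x7f (blk 15, set 1) → MISS  vc=[]
1: 0x7a (blk 15, set 1) → L1-HIT  vc=[]
2: 0x7e (blk 15, set 1) → L1-HIT  vc=[]
3: 0x7b (blk 15, set 1) → L1-HIT  vc=[]
4: 0x2f (blk 5, set 1) → MISS  vc=[15]
5: 0x7d (blk 15, set 1) → VC-HIT  vc=[5]
6: 0x2c (blk 5, set 1) → VC-HIT  vc=[15]
7: 0x79 (blk 15, set 1) → VC-HIT  vc=[5]
8: 0x28 (blk 5, set 1) → VC-HIT  vc=[15]
9: 0x7c (blk 15, set 1) → VC-HIT  vc=[5]
10: 0x49 (blk 9, set 1) → MISS  vc=[5, 15]
11: 0x78 (blk 15, set 1) → VC-HIT  vc=[5, 9]
12: 0x7d (blk 15, set 1) → L1-HIT  vc=[5, 9]
13: 0x2e (blk 5, set 1) → VC-HIT  vc=[15, 9]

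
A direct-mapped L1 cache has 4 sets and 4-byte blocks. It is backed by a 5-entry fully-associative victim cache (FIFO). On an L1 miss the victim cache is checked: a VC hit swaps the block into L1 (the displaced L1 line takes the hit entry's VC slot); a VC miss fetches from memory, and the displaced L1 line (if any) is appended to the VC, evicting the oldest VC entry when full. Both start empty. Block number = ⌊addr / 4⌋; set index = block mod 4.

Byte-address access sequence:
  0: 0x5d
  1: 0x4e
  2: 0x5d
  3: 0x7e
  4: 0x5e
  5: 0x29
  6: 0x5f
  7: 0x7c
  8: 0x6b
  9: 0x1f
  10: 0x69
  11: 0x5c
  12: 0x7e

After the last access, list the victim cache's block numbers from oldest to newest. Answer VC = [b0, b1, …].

0: 0x5d (blk 23, set 3) → MISS  vc=[]
1: 0x4e (blk 19, set 3) → MISS  vc=[23]
2: 0x5d (blk 23, set 3) → VC-HIT  vc=[19]
3: 0x7e (blk 31, set 3) → MISS  vc=[19, 23]
4: 0x5e (blk 23, set 3) → VC-HIT  vc=[19, 31]
5: 0x29 (blk 10, set 2) → MISS  vc=[19, 31]
6: 0x5f (blk 23, set 3) → L1-HIT  vc=[19, 31]
7: 0x7c (blk 31, set 3) → VC-HIT  vc=[19, 23]
8: 0x6b (blk 26, set 2) → MISS  vc=[19, 23, 10]
9: 0x1f (blk 7, set 3) → MISS  vc=[19, 23, 10, 31]
10: 0x69 (blk 26, set 2) → L1-HIT  vc=[19, 23, 10, 31]
11: 0x5c (blk 23, set 3) → VC-HIT  vc=[19, 7, 10, 31]
12: 0x7e (blk 31, set 3) → VC-HIT  vc=[19, 7, 10, 23]

VC = [19, 7, 10, 23]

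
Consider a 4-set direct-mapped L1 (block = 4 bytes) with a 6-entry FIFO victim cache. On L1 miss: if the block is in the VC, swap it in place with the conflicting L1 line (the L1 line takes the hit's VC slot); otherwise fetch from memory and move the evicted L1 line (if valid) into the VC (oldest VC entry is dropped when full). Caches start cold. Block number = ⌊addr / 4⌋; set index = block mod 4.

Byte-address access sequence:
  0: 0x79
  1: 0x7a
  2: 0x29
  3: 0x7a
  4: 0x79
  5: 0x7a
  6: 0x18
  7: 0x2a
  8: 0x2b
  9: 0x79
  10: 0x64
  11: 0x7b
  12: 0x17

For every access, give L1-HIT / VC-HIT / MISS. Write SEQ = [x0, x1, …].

0: 0x79 (blk 30, set 2) → MISS  vc=[]
1: 0x7a (blk 30, set 2) → L1-HIT  vc=[]
2: 0x29 (blk 10, set 2) → MISS  vc=[30]
3: 0x7a (blk 30, set 2) → VC-HIT  vc=[10]
4: 0x79 (blk 30, set 2) → L1-HIT  vc=[10]
5: 0x7a (blk 30, set 2) → L1-HIT  vc=[10]
6: 0x18 (blk 6, set 2) → MISS  vc=[10, 30]
7: 0x2a (blk 10, set 2) → VC-HIT  vc=[6, 30]
8: 0x2b (blk 10, set 2) → L1-HIT  vc=[6, 30]
9: 0x79 (blk 30, set 2) → VC-HIT  vc=[6, 10]
10: 0x64 (blk 25, set 1) → MISS  vc=[6, 10]
11: 0x7b (blk 30, set 2) → L1-HIT  vc=[6, 10]
12: 0x17 (blk 5, set 1) → MISS  vc=[6, 10, 25]

SEQ = [MISS, L1-HIT, MISS, VC-HIT, L1-HIT, L1-HIT, MISS, VC-HIT, L1-HIT, VC-HIT, MISS, L1-HIT, MISS]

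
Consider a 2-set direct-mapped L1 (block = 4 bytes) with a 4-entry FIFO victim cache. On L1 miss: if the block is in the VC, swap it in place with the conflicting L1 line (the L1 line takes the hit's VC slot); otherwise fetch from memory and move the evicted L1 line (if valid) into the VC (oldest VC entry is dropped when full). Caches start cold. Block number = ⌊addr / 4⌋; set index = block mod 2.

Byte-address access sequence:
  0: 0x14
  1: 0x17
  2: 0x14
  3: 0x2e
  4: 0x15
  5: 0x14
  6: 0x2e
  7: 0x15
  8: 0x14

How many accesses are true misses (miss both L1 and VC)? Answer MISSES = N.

  [0] addr=0x14 blk=5 s=1: MISS | VC []
  [1] addr=0x17 blk=5 s=1: L1-HIT | VC []
  [2] addr=0x14 blk=5 s=1: L1-HIT | VC []
  [3] addr=0x2e blk=11 s=1: MISS | VC [5]
  [4] addr=0x15 blk=5 s=1: VC-HIT | VC [11]
  [5] addr=0x14 blk=5 s=1: L1-HIT | VC [11]
  [6] addr=0x2e blk=11 s=1: VC-HIT | VC [5]
  [7] addr=0x15 blk=5 s=1: VC-HIT | VC [11]
  [8] addr=0x14 blk=5 s=1: L1-HIT | VC [11]

MISSES = 2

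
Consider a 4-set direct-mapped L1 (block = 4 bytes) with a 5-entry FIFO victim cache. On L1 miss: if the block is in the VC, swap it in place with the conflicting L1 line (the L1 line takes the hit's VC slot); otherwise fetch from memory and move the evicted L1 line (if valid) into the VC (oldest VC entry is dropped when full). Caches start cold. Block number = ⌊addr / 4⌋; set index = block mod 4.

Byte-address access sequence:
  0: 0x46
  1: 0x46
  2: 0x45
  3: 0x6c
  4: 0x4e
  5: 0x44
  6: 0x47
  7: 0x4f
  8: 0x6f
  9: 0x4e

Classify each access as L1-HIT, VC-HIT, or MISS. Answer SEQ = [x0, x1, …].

#0 0x46→b17/s1 MISS; vc=[]
#1 0x46→b17/s1 L1-HIT; vc=[]
#2 0x45→b17/s1 L1-HIT; vc=[]
#3 0x6c→b27/s3 MISS; vc=[]
#4 0x4e→b19/s3 MISS; vc=[27]
#5 0x44→b17/s1 L1-HIT; vc=[27]
#6 0x47→b17/s1 L1-HIT; vc=[27]
#7 0x4f→b19/s3 L1-HIT; vc=[27]
#8 0x6f→b27/s3 VC-HIT; vc=[19]
#9 0x4e→b19/s3 VC-HIT; vc=[27]

SEQ = [MISS, L1-HIT, L1-HIT, MISS, MISS, L1-HIT, L1-HIT, L1-HIT, VC-HIT, VC-HIT]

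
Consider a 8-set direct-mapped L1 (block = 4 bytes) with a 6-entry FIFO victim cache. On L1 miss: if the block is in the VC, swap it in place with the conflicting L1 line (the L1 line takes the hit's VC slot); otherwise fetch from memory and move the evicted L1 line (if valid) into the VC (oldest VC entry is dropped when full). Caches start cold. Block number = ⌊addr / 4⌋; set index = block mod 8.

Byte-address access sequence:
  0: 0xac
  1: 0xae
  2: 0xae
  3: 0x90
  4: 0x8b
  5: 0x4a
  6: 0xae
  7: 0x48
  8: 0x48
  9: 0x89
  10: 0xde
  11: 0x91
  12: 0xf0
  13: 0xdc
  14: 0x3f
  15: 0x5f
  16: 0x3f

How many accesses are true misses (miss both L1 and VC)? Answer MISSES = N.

MISSES = 8

#0 0xac→b43/s3 MISS; vc=[]
#1 0xae→b43/s3 L1-HIT; vc=[]
#2 0xae→b43/s3 L1-HIT; vc=[]
#3 0x90→b36/s4 MISS; vc=[]
#4 0x8b→b34/s2 MISS; vc=[]
#5 0x4a→b18/s2 MISS; vc=[34]
#6 0xae→b43/s3 L1-HIT; vc=[34]
#7 0x48→b18/s2 L1-HIT; vc=[34]
#8 0x48→b18/s2 L1-HIT; vc=[34]
#9 0x89→b34/s2 VC-HIT; vc=[18]
#10 0xde→b55/s7 MISS; vc=[18]
#11 0x91→b36/s4 L1-HIT; vc=[18]
#12 0xf0→b60/s4 MISS; vc=[18,36]
#13 0xdc→b55/s7 L1-HIT; vc=[18,36]
#14 0x3f→b15/s7 MISS; vc=[18,36,55]
#15 0x5f→b23/s7 MISS; vc=[18,36,55,15]
#16 0x3f→b15/s7 VC-HIT; vc=[18,36,55,23]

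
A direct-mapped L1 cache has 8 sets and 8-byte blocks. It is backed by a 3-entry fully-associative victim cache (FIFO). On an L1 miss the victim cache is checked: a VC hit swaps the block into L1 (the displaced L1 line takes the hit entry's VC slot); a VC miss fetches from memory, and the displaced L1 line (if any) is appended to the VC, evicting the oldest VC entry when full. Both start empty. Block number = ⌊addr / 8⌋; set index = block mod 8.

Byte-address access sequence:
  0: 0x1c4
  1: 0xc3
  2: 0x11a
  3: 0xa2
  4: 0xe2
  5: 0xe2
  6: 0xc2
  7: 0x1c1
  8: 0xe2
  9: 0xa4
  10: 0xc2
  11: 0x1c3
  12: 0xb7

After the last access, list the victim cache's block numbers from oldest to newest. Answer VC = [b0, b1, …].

0: 0x1c4 (blk 56, set 0) → MISS  vc=[]
1: 0xc3 (blk 24, set 0) → MISS  vc=[56]
2: 0x11a (blk 35, set 3) → MISS  vc=[56]
3: 0xa2 (blk 20, set 4) → MISS  vc=[56]
4: 0xe2 (blk 28, set 4) → MISS  vc=[56, 20]
5: 0xe2 (blk 28, set 4) → L1-HIT  vc=[56, 20]
6: 0xc2 (blk 24, set 0) → L1-HIT  vc=[56, 20]
7: 0x1c1 (blk 56, set 0) → VC-HIT  vc=[24, 20]
8: 0xe2 (blk 28, set 4) → L1-HIT  vc=[24, 20]
9: 0xa4 (blk 20, set 4) → VC-HIT  vc=[24, 28]
10: 0xc2 (blk 24, set 0) → VC-HIT  vc=[56, 28]
11: 0x1c3 (blk 56, set 0) → VC-HIT  vc=[24, 28]
12: 0xb7 (blk 22, set 6) → MISS  vc=[24, 28]

VC = [24, 28]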